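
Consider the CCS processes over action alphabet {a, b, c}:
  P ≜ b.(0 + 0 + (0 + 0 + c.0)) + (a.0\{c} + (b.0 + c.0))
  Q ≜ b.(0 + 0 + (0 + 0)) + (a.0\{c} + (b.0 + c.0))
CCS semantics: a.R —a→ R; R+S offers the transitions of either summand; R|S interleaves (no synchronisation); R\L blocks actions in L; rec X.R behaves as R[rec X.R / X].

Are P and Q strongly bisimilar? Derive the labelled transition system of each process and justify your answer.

LTS(P): 4 reachable states
  u0 = b.(0 + 0 + (0 + 0 + c.0)) + (a.0\{c} + (b.0 + c.0)) ⊢ —a→ u1, —b→ u2, —b→ u3, —c→ u2
  u1 = 0\{c} ⊢ ∅
  u2 = 0 ⊢ ∅
  u3 = 0 + 0 + (0 + 0 + c.0) ⊢ —c→ u2
LTS(Q): 4 reachable states
  v0 = b.(0 + 0 + (0 + 0)) + (a.0\{c} + (b.0 + c.0)) ⊢ —a→ v1, —b→ v2, —b→ v3, —c→ v2
  v1 = 0\{c} ⊢ ∅
  v2 = 0 ⊢ ∅
  v3 = 0 + 0 + (0 + 0) ⊢ ∅
Bisimilarity quotient blocks:
  B0 = {u0}
  B1 = {u1, u2, v1, v2, v3}
  B2 = {u3}
  B3 = {v0}
u0 ∈ B0, v0 ∈ B3 → different blocks

not bisimilar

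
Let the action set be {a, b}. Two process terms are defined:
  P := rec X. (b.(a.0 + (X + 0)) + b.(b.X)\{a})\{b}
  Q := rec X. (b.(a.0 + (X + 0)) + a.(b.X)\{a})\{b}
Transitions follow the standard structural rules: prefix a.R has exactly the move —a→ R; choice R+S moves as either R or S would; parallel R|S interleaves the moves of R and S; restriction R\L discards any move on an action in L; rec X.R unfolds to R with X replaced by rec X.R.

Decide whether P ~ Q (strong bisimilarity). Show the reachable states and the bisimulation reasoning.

NO

Reachable graph of P (1 states):
  s0 = rec X. (b.(a.0 + (X + 0)) + b.(b.X)\{a})\{b} :: ∅
Reachable graph of Q (2 states):
  t0 = rec X. (b.(a.0 + (X + 0)) + a.(b.X)\{a})\{b} :: =a=> t1
  t1 = (b.(rec X. (b.(a.0 + (X + 0)) + a.(b.X)\{a})\{b}))\{a}\{b} :: ∅
Partition-refinement fixed point:
  B0 = {s0, t1}
  B1 = {t0}
s0 ∈ B0, t0 ∈ B1 → different blocks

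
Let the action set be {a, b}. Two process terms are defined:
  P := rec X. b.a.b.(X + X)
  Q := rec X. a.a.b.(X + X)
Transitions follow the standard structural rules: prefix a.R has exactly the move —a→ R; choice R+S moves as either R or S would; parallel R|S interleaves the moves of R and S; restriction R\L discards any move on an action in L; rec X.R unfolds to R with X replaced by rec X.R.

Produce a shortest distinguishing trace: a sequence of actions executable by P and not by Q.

b

LTS(P): 4 reachable states
  s0 = rec X. b.a.b.(X + X) has moves --b--▸ s1
  s1 = a.b.((rec X. b.a.b.(X + X)) + (rec X. b.a.b.(X + X))) has moves --a--▸ s2
  s2 = b.((rec X. b.a.b.(X + X)) + (rec X. b.a.b.(X + X))) has moves --b--▸ s3
  s3 = (rec X. b.a.b.(X + X)) + (rec X. b.a.b.(X + X)) has moves --b--▸ s1
LTS(Q): 4 reachable states
  t0 = rec X. a.a.b.(X + X) has moves --a--▸ t1
  t1 = a.b.((rec X. a.a.b.(X + X)) + (rec X. a.a.b.(X + X))) has moves --a--▸ t2
  t2 = b.((rec X. a.a.b.(X + X)) + (rec X. a.a.b.(X + X))) has moves --b--▸ t3
  t3 = (rec X. a.a.b.(X + X)) + (rec X. a.a.b.(X + X)) has moves --a--▸ t1
Trace ⟨b⟩ through P, begin at {s0}:
  step 1 (b): {s1}
  — P admits the full trace.
Trace ⟨b⟩ through Q, begin at {t0}:
  step 1 (b): ∅  — Q cannot continue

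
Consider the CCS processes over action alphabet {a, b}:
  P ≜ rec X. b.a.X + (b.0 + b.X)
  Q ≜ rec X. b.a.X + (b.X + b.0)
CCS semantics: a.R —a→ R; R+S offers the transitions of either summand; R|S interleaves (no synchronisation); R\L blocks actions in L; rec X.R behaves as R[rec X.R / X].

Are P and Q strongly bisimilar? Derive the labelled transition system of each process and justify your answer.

P's transition system — 3 states:
  p0 = rec X. b.a.X + (b.0 + b.X) has moves --b--▸ p0, --b--▸ p1, --b--▸ p2
  p1 = 0 has moves deadlocked
  p2 = a.(rec X. b.a.X + (b.0 + b.X)) has moves --a--▸ p0
Q's transition system — 3 states:
  q0 = rec X. b.a.X + (b.X + b.0) has moves --b--▸ q0, --b--▸ q1, --b--▸ q2
  q1 = 0 has moves deadlocked
  q2 = a.(rec X. b.a.X + (b.X + b.0)) has moves --a--▸ q0
Coarsest stable partition (strong bisimilarity classes):
  B0 = {p0, q0}
  B1 = {p2, q2}
  B2 = {p1, q1}
p0 ∈ B0, q0 ∈ B0 → same block

bisimilar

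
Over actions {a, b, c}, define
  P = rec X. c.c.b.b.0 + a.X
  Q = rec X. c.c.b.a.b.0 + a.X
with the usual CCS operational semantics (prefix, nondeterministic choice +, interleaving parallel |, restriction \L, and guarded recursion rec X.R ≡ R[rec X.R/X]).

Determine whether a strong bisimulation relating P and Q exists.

LTS(P): 5 reachable states
  u0 = rec X. c.c.b.b.0 + a.X | —a→ u0, —c→ u1
  u1 = c.b.b.0 | —c→ u2
  u2 = b.b.0 | —b→ u3
  u3 = b.0 | —b→ u4
  u4 = 0 | deadlocked
LTS(Q): 6 reachable states
  v0 = rec X. c.c.b.a.b.0 + a.X | —a→ v0, —c→ v1
  v1 = c.b.a.b.0 | —c→ v2
  v2 = b.a.b.0 | —b→ v3
  v3 = a.b.0 | —a→ v4
  v4 = b.0 | —b→ v5
  v5 = 0 | deadlocked
Partition-refinement fixed point:
  B0 = {u0}
  B1 = {u1}
  B2 = {u2}
  B3 = {u3, v4}
  B4 = {u4, v5}
  B5 = {v0}
  B6 = {v1}
  B7 = {v2}
  B8 = {v3}
u0 ∈ B0, v0 ∈ B5 → different blocks

not bisimilar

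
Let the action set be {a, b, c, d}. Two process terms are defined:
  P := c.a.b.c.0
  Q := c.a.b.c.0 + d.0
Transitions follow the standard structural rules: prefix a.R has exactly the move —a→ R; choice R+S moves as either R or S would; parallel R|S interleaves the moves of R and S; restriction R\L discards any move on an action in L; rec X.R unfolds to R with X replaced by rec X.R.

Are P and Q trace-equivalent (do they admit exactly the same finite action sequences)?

P's transition system — 5 states:
  s0 = c.a.b.c.0 :: --c--▸ s1
  s1 = a.b.c.0 :: --a--▸ s2
  s2 = b.c.0 :: --b--▸ s3
  s3 = c.0 :: --c--▸ s4
  s4 = 0 :: ·
Q's transition system — 5 states:
  t0 = c.a.b.c.0 + d.0 :: --c--▸ t1, --d--▸ t2
  t1 = a.b.c.0 :: --a--▸ t3
  t2 = 0 :: ·
  t3 = b.c.0 :: --b--▸ t4
  t4 = c.0 :: --c--▸ t2
Run σ = ⟨d⟩ on Q: start {t0}
  after d @ step 1: {t2}
  ✓ Q
Run σ = ⟨d⟩ on P: start {s0}
  after d @ step 1: ∅  — P cannot continue

traces(P) ≠ traces(Q) — witness ⟨d⟩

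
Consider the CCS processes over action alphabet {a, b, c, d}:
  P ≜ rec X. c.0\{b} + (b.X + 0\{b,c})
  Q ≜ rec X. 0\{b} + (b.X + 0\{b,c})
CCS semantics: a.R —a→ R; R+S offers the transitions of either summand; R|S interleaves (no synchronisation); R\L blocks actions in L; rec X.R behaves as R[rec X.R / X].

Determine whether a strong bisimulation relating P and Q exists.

not bisimilar

Reachable graph of P (2 states):
  p0 = rec X. c.0\{b} + (b.X + 0\{b,c}) has moves ··b··> p0, ··c··> p1
  p1 = 0\{b} has moves deadlocked
Reachable graph of Q (1 states):
  q0 = rec X. 0\{b} + (b.X + 0\{b,c}) has moves ··b··> q0
Partition-refinement fixed point:
  B0 = {p0}
  B1 = {p1}
  B2 = {q0}
p0 ∈ B0, q0 ∈ B2 → different blocks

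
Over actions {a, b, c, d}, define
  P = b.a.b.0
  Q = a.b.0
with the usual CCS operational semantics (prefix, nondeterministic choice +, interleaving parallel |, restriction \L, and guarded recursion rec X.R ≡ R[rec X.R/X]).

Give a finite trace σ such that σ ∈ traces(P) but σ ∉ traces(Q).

b

Reachable graph of P (4 states):
  u0 = b.a.b.0 → -b-> u1
  u1 = a.b.0 → -a-> u2
  u2 = b.0 → -b-> u3
  u3 = 0 → deadlocked
Reachable graph of Q (3 states):
  v0 = a.b.0 → -a-> v1
  v1 = b.0 → -b-> v2
  v2 = 0 → deadlocked
Run σ = ⟨b⟩ on P: start {u0}
  step 1 (b): {u1}
  — P admits the full trace.
Run σ = ⟨b⟩ on Q: start {v0}
  step 1 (b): ∅ (Q stuck)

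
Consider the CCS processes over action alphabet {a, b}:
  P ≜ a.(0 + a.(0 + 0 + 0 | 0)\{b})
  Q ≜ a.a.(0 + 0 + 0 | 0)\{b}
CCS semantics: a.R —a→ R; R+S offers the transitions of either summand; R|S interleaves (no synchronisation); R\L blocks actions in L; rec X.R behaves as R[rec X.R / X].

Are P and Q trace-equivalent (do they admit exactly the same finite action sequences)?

LTS(P): 3 reachable states
  u0 = a.(0 + a.(0 + 0 + 0 | 0)\{b}) has moves -a-> u1
  u1 = 0 + a.(0 + 0 + 0 | 0)\{b} has moves -a-> u2
  u2 = (0 + 0 + 0 | 0)\{b} has moves ∅
LTS(Q): 3 reachable states
  v0 = a.a.(0 + 0 + 0 | 0)\{b} has moves -a-> v1
  v1 = a.(0 + 0 + 0 | 0)\{b} has moves -a-> v2
  v2 = (0 + 0 + 0 | 0)\{b} has moves ∅
Coarsest stable partition (strong bisimilarity classes):
  B0 = {u0, v0}
  B1 = {u1, v1}
  B2 = {u2, v2}
u0 ∈ B0, v0 ∈ B0 → same block
Bisimilar ⇒ trace-equivalent.

YES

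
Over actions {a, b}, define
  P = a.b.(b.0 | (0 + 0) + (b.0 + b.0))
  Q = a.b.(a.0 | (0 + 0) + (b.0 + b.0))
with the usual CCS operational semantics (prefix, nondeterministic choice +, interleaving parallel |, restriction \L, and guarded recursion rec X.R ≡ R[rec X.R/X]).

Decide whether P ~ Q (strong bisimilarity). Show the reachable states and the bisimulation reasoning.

NO

Reachable graph of P (5 states):
  s0 = a.b.(b.0 | (0 + 0) + (b.0 + b.0)) ⊢ ··a··> s1
  s1 = b.(b.0 | (0 + 0) + (b.0 + b.0)) ⊢ ··b··> s2
  s2 = b.0 | (0 + 0) + (b.0 + b.0) ⊢ ··b··> s3, ··b··> s4
  s3 = 0 ⊢ (no moves)
  s4 = 0 | (0 + 0) ⊢ (no moves)
Reachable graph of Q (5 states):
  t0 = a.b.(a.0 | (0 + 0) + (b.0 + b.0)) ⊢ ··a··> t1
  t1 = b.(a.0 | (0 + 0) + (b.0 + b.0)) ⊢ ··b··> t2
  t2 = a.0 | (0 + 0) + (b.0 + b.0) ⊢ ··a··> t3, ··b··> t4
  t3 = 0 | (0 + 0) ⊢ (no moves)
  t4 = 0 ⊢ (no moves)
Coarsest stable partition (strong bisimilarity classes):
  B0 = {s0}
  B1 = {s1}
  B2 = {s2}
  B3 = {s3, s4, t3, t4}
  B4 = {t0}
  B5 = {t1}
  B6 = {t2}
s0 ∈ B0, t0 ∈ B4 → different blocks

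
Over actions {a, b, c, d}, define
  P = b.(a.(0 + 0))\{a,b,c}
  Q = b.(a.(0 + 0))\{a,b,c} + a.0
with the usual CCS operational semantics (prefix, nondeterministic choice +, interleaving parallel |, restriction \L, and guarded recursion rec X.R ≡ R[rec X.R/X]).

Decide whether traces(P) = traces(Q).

trace-distinct — witness ⟨a⟩

P's transition system — 2 states:
  s0 = b.(a.(0 + 0))\{a,b,c} | --b--▸ s1
  s1 = (a.(0 + 0))\{a,b,c} | deadlocked
Q's transition system — 3 states:
  t0 = b.(a.(0 + 0))\{a,b,c} + a.0 | --a--▸ t1, --b--▸ t2
  t1 = 0 | deadlocked
  t2 = (a.(0 + 0))\{a,b,c} | deadlocked
Trace ⟨a⟩ through Q, begin at {t0}:
  after a @ step 1: {t1}
  Q completes σ.
Trace ⟨a⟩ through P, begin at {s0}:
  after a @ step 1: no successor for P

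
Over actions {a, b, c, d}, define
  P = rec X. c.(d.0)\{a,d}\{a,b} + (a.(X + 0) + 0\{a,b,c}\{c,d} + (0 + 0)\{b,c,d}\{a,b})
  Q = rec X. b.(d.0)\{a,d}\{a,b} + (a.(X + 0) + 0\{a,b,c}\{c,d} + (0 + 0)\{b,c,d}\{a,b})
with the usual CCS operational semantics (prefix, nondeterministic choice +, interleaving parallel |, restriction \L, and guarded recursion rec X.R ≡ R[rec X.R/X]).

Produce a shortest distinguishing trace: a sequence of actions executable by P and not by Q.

P's transition system — 3 states:
  u0 = rec X. c.(d.0)\{a,d}\{a,b} + (a.(X + 0) + 0\{a,b,c}\{c,d} + (0 + 0)\{b,c,d}\{a,b}) has moves -a-> u1, -c-> u2
  u1 = (rec X. c.(d.0)\{a,d}\{a,b} + (a.(X + 0) + 0\{a,b,c}\{c,d} + (0 + 0)\{b,c,d}\{a,b})) + 0 has moves -a-> u1, -c-> u2
  u2 = (d.0)\{a,d}\{a,b} has moves ∅
Q's transition system — 3 states:
  v0 = rec X. b.(d.0)\{a,d}\{a,b} + (a.(X + 0) + 0\{a,b,c}\{c,d} + (0 + 0)\{b,c,d}\{a,b}) has moves -a-> v1, -b-> v2
  v1 = (rec X. b.(d.0)\{a,d}\{a,b} + (a.(X + 0) + 0\{a,b,c}\{c,d} + (0 + 0)\{b,c,d}\{a,b})) + 0 has moves -a-> v1, -b-> v2
  v2 = (d.0)\{a,d}\{a,b} has moves ∅
Trace ⟨c⟩ through P, begin at {u0}:
  step 1 (c): {u2}
  ✓ P
Trace ⟨c⟩ through Q, begin at {v0}:
  step 1 (c): ∅ (Q stuck)

c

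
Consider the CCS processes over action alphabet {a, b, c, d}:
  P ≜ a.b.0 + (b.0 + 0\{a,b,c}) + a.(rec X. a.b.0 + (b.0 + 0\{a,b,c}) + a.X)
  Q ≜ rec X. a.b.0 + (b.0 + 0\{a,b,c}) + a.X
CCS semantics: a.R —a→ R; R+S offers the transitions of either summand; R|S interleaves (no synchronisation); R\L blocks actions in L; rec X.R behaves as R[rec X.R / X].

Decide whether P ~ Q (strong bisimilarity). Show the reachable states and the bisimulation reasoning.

Reachable graph of P (4 states):
  m0 = a.b.0 + (b.0 + 0\{a,b,c}) + a.(rec X. a.b.0 + (b.0 + 0\{a,b,c}) + a.X) has moves -a-> m1, -a-> m2, -b-> m3
  m1 = b.0 has moves -b-> m3
  m2 = rec X. a.b.0 + (b.0 + 0\{a,b,c}) + a.X has moves -a-> m1, -a-> m2, -b-> m3
  m3 = 0 has moves deadlocked
Reachable graph of Q (3 states):
  n0 = rec X. a.b.0 + (b.0 + 0\{a,b,c}) + a.X has moves -a-> n0, -a-> n1, -b-> n2
  n1 = b.0 has moves -b-> n2
  n2 = 0 has moves deadlocked
Partition-refinement fixed point:
  B0 = {m0, m2, n0}
  B1 = {m1, n1}
  B2 = {m3, n2}
m0 ∈ B0, n0 ∈ B0 → same block

P ~ Q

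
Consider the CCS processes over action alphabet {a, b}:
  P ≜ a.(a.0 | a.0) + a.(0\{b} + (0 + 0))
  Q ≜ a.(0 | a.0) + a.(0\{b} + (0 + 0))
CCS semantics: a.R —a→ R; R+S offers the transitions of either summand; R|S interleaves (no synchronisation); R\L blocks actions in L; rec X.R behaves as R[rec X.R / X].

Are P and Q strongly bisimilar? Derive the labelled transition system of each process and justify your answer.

NO

P's transition system — 6 states:
  u0 = a.(a.0 | a.0) + a.(0\{b} + (0 + 0)) ⊢ —a→ u1, —a→ u2
  u1 = 0\{b} + (0 + 0) ⊢ (no moves)
  u2 = a.0 | a.0 ⊢ —a→ u3, —a→ u4
  u3 = 0 | a.0 ⊢ —a→ u5
  u4 = a.0 | 0 ⊢ —a→ u5
  u5 = 0 | 0 ⊢ (no moves)
Q's transition system — 4 states:
  v0 = a.(0 | a.0) + a.(0\{b} + (0 + 0)) ⊢ —a→ v1, —a→ v2
  v1 = 0 | a.0 ⊢ —a→ v3
  v2 = 0\{b} + (0 + 0) ⊢ (no moves)
  v3 = 0 | 0 ⊢ (no moves)
Coarsest stable partition (strong bisimilarity classes):
  B0 = {u0}
  B1 = {u1, u5, v2, v3}
  B2 = {u2}
  B3 = {u3, u4, v1}
  B4 = {v0}
u0 ∈ B0, v0 ∈ B4 → different blocks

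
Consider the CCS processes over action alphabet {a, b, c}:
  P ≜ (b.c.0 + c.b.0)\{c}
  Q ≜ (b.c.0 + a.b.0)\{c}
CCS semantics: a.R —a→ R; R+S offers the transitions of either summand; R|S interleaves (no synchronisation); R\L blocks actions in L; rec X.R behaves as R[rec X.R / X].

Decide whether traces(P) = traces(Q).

P's transition system — 2 states:
  m0 = (b.c.0 + c.b.0)\{c} has moves -b-> m1
  m1 = (c.0)\{c} has moves stopped
Q's transition system — 4 states:
  n0 = (b.c.0 + a.b.0)\{c} has moves -a-> n1, -b-> n2
  n1 = (b.0)\{c} has moves -b-> n3
  n2 = (c.0)\{c} has moves stopped
  n3 = 0\{c} has moves stopped
Run σ = ⟨a⟩ on Q: start {n0}
  after a @ step 1: {n1}
  Q completes σ.
Run σ = ⟨a⟩ on P: start {m0}
  after a @ step 1: ∅  — P cannot continue

trace-distinct — witness ⟨a⟩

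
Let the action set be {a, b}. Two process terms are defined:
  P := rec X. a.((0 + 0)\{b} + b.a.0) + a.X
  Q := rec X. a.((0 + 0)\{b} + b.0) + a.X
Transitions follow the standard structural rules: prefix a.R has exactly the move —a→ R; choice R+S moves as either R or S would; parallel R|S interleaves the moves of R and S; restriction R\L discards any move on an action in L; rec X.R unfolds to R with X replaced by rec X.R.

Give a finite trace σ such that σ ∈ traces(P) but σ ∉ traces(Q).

aba

P's transition system — 4 states:
  u0 = rec X. a.((0 + 0)\{b} + b.a.0) + a.X ⊢ -a-> u0, -a-> u1
  u1 = (0 + 0)\{b} + b.a.0 ⊢ -b-> u2
  u2 = a.0 ⊢ -a-> u3
  u3 = 0 ⊢ (no moves)
Q's transition system — 3 states:
  v0 = rec X. a.((0 + 0)\{b} + b.0) + a.X ⊢ -a-> v0, -a-> v1
  v1 = (0 + 0)\{b} + b.0 ⊢ -b-> v2
  v2 = 0 ⊢ (no moves)
Executing aba from P (initial set {u0}):
  step 1 (a): {u0, u1}
  step 2 (b): {u2}
  step 3 (a): {u3}
  P completes σ.
Executing aba from Q (initial set {v0}):
  step 1 (a): {v0, v1}
  step 2 (b): {v2}
  step 3 (a): ∅ (Q stuck)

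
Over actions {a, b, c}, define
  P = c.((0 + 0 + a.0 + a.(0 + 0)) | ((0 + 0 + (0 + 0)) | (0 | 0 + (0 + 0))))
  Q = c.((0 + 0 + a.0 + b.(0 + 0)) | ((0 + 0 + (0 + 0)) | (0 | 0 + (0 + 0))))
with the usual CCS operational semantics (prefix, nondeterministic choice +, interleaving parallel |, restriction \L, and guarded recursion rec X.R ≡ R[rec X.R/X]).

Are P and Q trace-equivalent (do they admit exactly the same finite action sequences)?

LTS(P): 4 reachable states
  m0 = c.((0 + 0 + a.0 + a.(0 + 0)) | ((0 + 0 + (0 + 0)) | (0 | 0 + (0 + 0)))) ⊢ —c→ m1
  m1 = (0 + 0 + a.0 + a.(0 + 0)) | ((0 + 0 + (0 + 0)) | (0 | 0 + (0 + 0))) ⊢ —a→ m2, —a→ m3
  m2 = (0 + 0) | ((0 + 0 + (0 + 0)) | (0 | 0 + (0 + 0))) ⊢ stopped
  m3 = 0 | ((0 + 0 + (0 + 0)) | (0 | 0 + (0 + 0))) ⊢ stopped
LTS(Q): 4 reachable states
  n0 = c.((0 + 0 + a.0 + b.(0 + 0)) | ((0 + 0 + (0 + 0)) | (0 | 0 + (0 + 0)))) ⊢ —c→ n1
  n1 = (0 + 0 + a.0 + b.(0 + 0)) | ((0 + 0 + (0 + 0)) | (0 | 0 + (0 + 0))) ⊢ —a→ n2, —b→ n3
  n2 = 0 | ((0 + 0 + (0 + 0)) | (0 | 0 + (0 + 0))) ⊢ stopped
  n3 = (0 + 0) | ((0 + 0 + (0 + 0)) | (0 | 0 + (0 + 0))) ⊢ stopped
Trace ⟨cb⟩ through Q, begin at {n0}:
  [1] c ⇒ {n1}
  [2] b ⇒ {n3}
  — Q admits the full trace.
Trace ⟨cb⟩ through P, begin at {m0}:
  [1] c ⇒ {m1}
  [2] b ⇒ ∅ (P stuck)

NO — witness ⟨cb⟩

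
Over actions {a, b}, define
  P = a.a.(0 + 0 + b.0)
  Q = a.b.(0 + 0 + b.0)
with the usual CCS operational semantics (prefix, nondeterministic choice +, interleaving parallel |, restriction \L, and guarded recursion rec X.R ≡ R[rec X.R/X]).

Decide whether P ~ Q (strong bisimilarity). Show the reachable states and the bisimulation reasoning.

P's transition system — 4 states:
  s0 = a.a.(0 + 0 + b.0) → ··a··> s1
  s1 = a.(0 + 0 + b.0) → ··a··> s2
  s2 = 0 + 0 + b.0 → ··b··> s3
  s3 = 0 → ·
Q's transition system — 4 states:
  t0 = a.b.(0 + 0 + b.0) → ··a··> t1
  t1 = b.(0 + 0 + b.0) → ··b··> t2
  t2 = 0 + 0 + b.0 → ··b··> t3
  t3 = 0 → ·
Partition-refinement fixed point:
  B0 = {s0}
  B1 = {s1}
  B2 = {s2, t2}
  B3 = {s3, t3}
  B4 = {t0}
  B5 = {t1}
s0 ∈ B0, t0 ∈ B4 → different blocks

NO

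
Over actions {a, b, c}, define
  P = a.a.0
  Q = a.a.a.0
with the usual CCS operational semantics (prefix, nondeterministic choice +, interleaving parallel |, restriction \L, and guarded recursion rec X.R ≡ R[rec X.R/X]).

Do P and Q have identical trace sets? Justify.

Reachable graph of P (3 states):
  s0 = a.a.0 has moves —a→ s1
  s1 = a.0 has moves —a→ s2
  s2 = 0 has moves ∅
Reachable graph of Q (4 states):
  t0 = a.a.a.0 has moves —a→ t1
  t1 = a.a.0 has moves —a→ t2
  t2 = a.0 has moves —a→ t3
  t3 = 0 has moves ∅
Trace ⟨aaa⟩ through Q, begin at {t0}:
  after a @ step 1: {t1}
  after a @ step 2: {t2}
  after a @ step 3: {t3}
  Q completes σ.
Trace ⟨aaa⟩ through P, begin at {s0}:
  after a @ step 1: {s1}
  after a @ step 2: {s2}
  after a @ step 3: ∅ (P stuck)

traces(P) ≠ traces(Q) — witness ⟨aaa⟩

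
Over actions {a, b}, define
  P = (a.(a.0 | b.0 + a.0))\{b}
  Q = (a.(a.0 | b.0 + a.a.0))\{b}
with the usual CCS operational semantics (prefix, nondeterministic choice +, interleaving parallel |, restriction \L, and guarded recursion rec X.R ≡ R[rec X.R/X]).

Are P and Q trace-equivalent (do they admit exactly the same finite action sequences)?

LTS(P): 4 reachable states
  u0 = (a.(a.0 | b.0 + a.0))\{b} :: ··a··> u1
  u1 = (a.0 | b.0 + a.0)\{b} :: ··a··> u2, ··a··> u3
  u2 = (0 | b.0)\{b} :: (no moves)
  u3 = 0\{b} :: (no moves)
LTS(Q): 5 reachable states
  v0 = (a.(a.0 | b.0 + a.a.0))\{b} :: ··a··> v1
  v1 = (a.0 | b.0 + a.a.0)\{b} :: ··a··> v2, ··a··> v3
  v2 = (0 | b.0)\{b} :: (no moves)
  v3 = (a.0)\{b} :: ··a··> v4
  v4 = 0\{b} :: (no moves)
Run σ = ⟨aaa⟩ on Q: start {v0}
  [1] a ⇒ {v1}
  [2] a ⇒ {v2, v3}
  [3] a ⇒ {v4}
  — Q admits the full trace.
Run σ = ⟨aaa⟩ on P: start {u0}
  [1] a ⇒ {u1}
  [2] a ⇒ {u2, u3}
  [3] a ⇒ no successor for P

traces(P) ≠ traces(Q) — witness ⟨aaa⟩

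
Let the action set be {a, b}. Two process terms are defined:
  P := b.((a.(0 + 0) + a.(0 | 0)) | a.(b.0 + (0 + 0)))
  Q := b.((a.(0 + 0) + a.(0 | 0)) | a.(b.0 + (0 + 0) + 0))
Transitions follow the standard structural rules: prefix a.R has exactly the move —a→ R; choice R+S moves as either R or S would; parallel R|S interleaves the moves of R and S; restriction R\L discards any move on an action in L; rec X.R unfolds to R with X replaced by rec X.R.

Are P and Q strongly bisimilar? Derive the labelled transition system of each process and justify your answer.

LTS(P): 10 reachable states
  u0 = b.((a.(0 + 0) + a.(0 | 0)) | a.(b.0 + (0 + 0))) | —b→ u1
  u1 = (a.(0 + 0) + a.(0 | 0)) | a.(b.0 + (0 + 0)) | —a→ u2, —a→ u3, —a→ u4
  u2 = (0 + 0) | a.(b.0 + (0 + 0)) | —a→ u5
  u3 = (a.(0 + 0) + a.(0 | 0)) | (b.0 + (0 + 0)) | —a→ u5, —a→ u6, —b→ u7
  u4 = 0 | 0 | a.(b.0 + (0 + 0)) | —a→ u6
  u5 = (0 + 0) | (b.0 + (0 + 0)) | —b→ u8
  u6 = 0 | 0 | (b.0 + (0 + 0)) | —b→ u9
  u7 = (a.(0 + 0) + a.(0 | 0)) | 0 | —a→ u8, —a→ u9
  u8 = (0 + 0) | 0 | ∅
  u9 = 0 | 0 | 0 | ∅
LTS(Q): 10 reachable states
  v0 = b.((a.(0 + 0) + a.(0 | 0)) | a.(b.0 + (0 + 0) + 0)) | —b→ v1
  v1 = (a.(0 + 0) + a.(0 | 0)) | a.(b.0 + (0 + 0) + 0) | —a→ v2, —a→ v3, —a→ v4
  v2 = (0 + 0) | a.(b.0 + (0 + 0) + 0) | —a→ v5
  v3 = (a.(0 + 0) + a.(0 | 0)) | (b.0 + (0 + 0) + 0) | —a→ v5, —a→ v6, —b→ v7
  v4 = 0 | 0 | a.(b.0 + (0 + 0) + 0) | —a→ v6
  v5 = (0 + 0) | (b.0 + (0 + 0) + 0) | —b→ v8
  v6 = 0 | 0 | (b.0 + (0 + 0) + 0) | —b→ v9
  v7 = (a.(0 + 0) + a.(0 | 0)) | 0 | —a→ v8, —a→ v9
  v8 = (0 + 0) | 0 | ∅
  v9 = 0 | 0 | 0 | ∅
Partition-refinement fixed point:
  B0 = {u0, v0}
  B1 = {u1, v1}
  B2 = {u2, u4, v2, v4}
  B3 = {u5, u6, v5, v6}
  B4 = {u8, u9, v8, v9}
  B5 = {u3, v3}
  B6 = {u7, v7}
u0 ∈ B0, v0 ∈ B0 → same block

bisimilar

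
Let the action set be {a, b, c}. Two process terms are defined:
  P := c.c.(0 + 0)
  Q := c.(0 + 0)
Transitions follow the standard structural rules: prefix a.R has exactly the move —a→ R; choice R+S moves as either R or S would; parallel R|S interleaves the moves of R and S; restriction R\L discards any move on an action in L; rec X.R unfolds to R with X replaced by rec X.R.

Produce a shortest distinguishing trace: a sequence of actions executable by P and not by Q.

cc

LTS(P): 3 reachable states
  p0 = c.c.(0 + 0) | ··c··> p1
  p1 = c.(0 + 0) | ··c··> p2
  p2 = 0 + 0 | deadlocked
LTS(Q): 2 reachable states
  q0 = c.(0 + 0) | ··c··> q1
  q1 = 0 + 0 | deadlocked
Run σ = ⟨cc⟩ on P: start {p0}
  after c @ step 1: {p1}
  after c @ step 2: {p2}
  ✓ P
Run σ = ⟨cc⟩ on Q: start {q0}
  after c @ step 1: {q1}
  after c @ step 2: ∅ (Q stuck)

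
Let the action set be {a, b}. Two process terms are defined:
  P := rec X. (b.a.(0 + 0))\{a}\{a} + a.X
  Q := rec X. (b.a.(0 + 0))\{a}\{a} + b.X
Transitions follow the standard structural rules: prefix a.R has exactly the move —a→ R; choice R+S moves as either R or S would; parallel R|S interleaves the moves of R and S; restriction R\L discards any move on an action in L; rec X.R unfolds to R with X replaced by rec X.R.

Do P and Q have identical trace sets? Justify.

LTS(P): 2 reachable states
  u0 = rec X. (b.a.(0 + 0))\{a}\{a} + a.X | --a--▸ u0, --b--▸ u1
  u1 = (a.(0 + 0))\{a}\{a} | stopped
LTS(Q): 2 reachable states
  v0 = rec X. (b.a.(0 + 0))\{a}\{a} + b.X | --b--▸ v0, --b--▸ v1
  v1 = (a.(0 + 0))\{a}\{a} | stopped
Executing a from P (initial set {u0}):
  after a @ step 1: {u0}
  — P admits the full trace.
Executing a from Q (initial set {v0}):
  after a @ step 1: no successor for Q

trace-distinct — witness ⟨a⟩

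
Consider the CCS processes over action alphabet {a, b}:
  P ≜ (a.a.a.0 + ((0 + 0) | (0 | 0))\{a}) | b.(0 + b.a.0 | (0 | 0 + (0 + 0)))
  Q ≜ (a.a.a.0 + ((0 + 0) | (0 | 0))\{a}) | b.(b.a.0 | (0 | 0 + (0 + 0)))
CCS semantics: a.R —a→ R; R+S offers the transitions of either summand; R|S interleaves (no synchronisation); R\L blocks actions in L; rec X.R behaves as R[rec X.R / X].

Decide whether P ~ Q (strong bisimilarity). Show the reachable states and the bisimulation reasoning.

LTS(P): 16 reachable states
  p0 = (a.a.a.0 + ((0 + 0) | (0 | 0))\{a}) | b.(0 + b.a.0 | (0 | 0 + (0 + 0))) :: --a--▸ p1, --b--▸ p2
  p1 = a.a.0 | b.(0 + b.a.0 | (0 | 0 + (0 + 0))) :: --a--▸ p3, --b--▸ p4
  p2 = (a.a.a.0 + ((0 + 0) | (0 | 0))\{a}) | (0 + b.a.0 | (0 | 0 + (0 + 0))) :: --a--▸ p4, --b--▸ p5
  p3 = a.0 | b.(0 + b.a.0 | (0 | 0 + (0 + 0))) :: --a--▸ p6, --b--▸ p7
  p4 = a.a.0 | (0 + b.a.0 | (0 | 0 + (0 + 0))) :: --a--▸ p7, --b--▸ p8
  p5 = (a.a.a.0 + ((0 + 0) | (0 | 0))\{a}) | (a.0 | (0 | 0 + (0 + 0))) :: --a--▸ p8, --a--▸ p9
  p6 = 0 | b.(0 + b.a.0 | (0 | 0 + (0 + 0))) :: --b--▸ p10
  p7 = a.0 | (0 + b.a.0 | (0 | 0 + (0 + 0))) :: --a--▸ p10, --b--▸ p11
  p8 = a.a.0 | (a.0 | (0 | 0 + (0 + 0))) :: --a--▸ p11, --a--▸ p12
  p9 = (a.a.a.0 + ((0 + 0) | (0 | 0))\{a}) | (0 | (0 | 0 + (0 + 0))) :: --a--▸ p12
  p10 = 0 | (0 + b.a.0 | (0 | 0 + (0 + 0))) :: --b--▸ p13
  p11 = a.0 | (a.0 | (0 | 0 + (0 + 0))) :: --a--▸ p13, --a--▸ p14
  p12 = a.a.0 | (0 | (0 | 0 + (0 + 0))) :: --a--▸ p14
  p13 = 0 | (a.0 | (0 | 0 + (0 + 0))) :: --a--▸ p15
  p14 = a.0 | (0 | (0 | 0 + (0 + 0))) :: --a--▸ p15
  p15 = 0 | (0 | (0 | 0 + (0 + 0))) :: (no moves)
LTS(Q): 16 reachable states
  q0 = (a.a.a.0 + ((0 + 0) | (0 | 0))\{a}) | b.(b.a.0 | (0 | 0 + (0 + 0))) :: --a--▸ q1, --b--▸ q2
  q1 = a.a.0 | b.(b.a.0 | (0 | 0 + (0 + 0))) :: --a--▸ q3, --b--▸ q4
  q2 = (a.a.a.0 + ((0 + 0) | (0 | 0))\{a}) | (b.a.0 | (0 | 0 + (0 + 0))) :: --a--▸ q4, --b--▸ q5
  q3 = a.0 | b.(b.a.0 | (0 | 0 + (0 + 0))) :: --a--▸ q6, --b--▸ q7
  q4 = a.a.0 | (b.a.0 | (0 | 0 + (0 + 0))) :: --a--▸ q7, --b--▸ q8
  q5 = (a.a.a.0 + ((0 + 0) | (0 | 0))\{a}) | (a.0 | (0 | 0 + (0 + 0))) :: --a--▸ q8, --a--▸ q9
  q6 = 0 | b.(b.a.0 | (0 | 0 + (0 + 0))) :: --b--▸ q10
  q7 = a.0 | (b.a.0 | (0 | 0 + (0 + 0))) :: --a--▸ q10, --b--▸ q11
  q8 = a.a.0 | (a.0 | (0 | 0 + (0 + 0))) :: --a--▸ q11, --a--▸ q12
  q9 = (a.a.a.0 + ((0 + 0) | (0 | 0))\{a}) | (0 | (0 | 0 + (0 + 0))) :: --a--▸ q12
  q10 = 0 | (b.a.0 | (0 | 0 + (0 + 0))) :: --b--▸ q13
  q11 = a.0 | (a.0 | (0 | 0 + (0 + 0))) :: --a--▸ q13, --a--▸ q14
  q12 = a.a.0 | (0 | (0 | 0 + (0 + 0))) :: --a--▸ q14
  q13 = 0 | (a.0 | (0 | 0 + (0 + 0))) :: --a--▸ q15
  q14 = a.0 | (0 | (0 | 0 + (0 + 0))) :: --a--▸ q15
  q15 = 0 | (0 | (0 | 0 + (0 + 0))) :: (no moves)
Partition-refinement fixed point:
  B0 = {p0, q0}
  B1 = {p2, q2}
  B2 = {p5, q5}
  B3 = {p8, p9, q8, q9}
  B4 = {p11, p12, q11, q12}
  B5 = {p13, p14, q13, q14}
  B6 = {p15, q15}
  B7 = {p4, q4}
  B8 = {p7, q7}
  B9 = {p10, q10}
  B10 = {p1, q1}
  B11 = {p3, q3}
  B12 = {p6, q6}
p0 ∈ B0, q0 ∈ B0 → same block

bisimilar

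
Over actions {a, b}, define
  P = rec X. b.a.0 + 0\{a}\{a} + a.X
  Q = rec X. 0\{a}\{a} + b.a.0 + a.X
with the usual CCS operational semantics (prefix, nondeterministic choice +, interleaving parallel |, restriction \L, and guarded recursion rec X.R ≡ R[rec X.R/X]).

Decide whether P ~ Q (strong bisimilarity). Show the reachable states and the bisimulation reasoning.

LTS(P): 3 reachable states
  u0 = rec X. b.a.0 + 0\{a}\{a} + a.X | =a=> u0, =b=> u1
  u1 = a.0 | =a=> u2
  u2 = 0 | ·
LTS(Q): 3 reachable states
  v0 = rec X. 0\{a}\{a} + b.a.0 + a.X | =a=> v0, =b=> v1
  v1 = a.0 | =a=> v2
  v2 = 0 | ·
Partition-refinement fixed point:
  B0 = {u0, v0}
  B1 = {u1, v1}
  B2 = {u2, v2}
u0 ∈ B0, v0 ∈ B0 → same block

P ~ Q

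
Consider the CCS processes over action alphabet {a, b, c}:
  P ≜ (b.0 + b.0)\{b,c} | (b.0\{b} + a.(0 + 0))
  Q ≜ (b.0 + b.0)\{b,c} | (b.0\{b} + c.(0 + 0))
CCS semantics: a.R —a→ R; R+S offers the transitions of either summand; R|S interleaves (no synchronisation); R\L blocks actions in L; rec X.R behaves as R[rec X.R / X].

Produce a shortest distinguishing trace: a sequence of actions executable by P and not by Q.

P's transition system — 3 states:
  u0 = (b.0 + b.0)\{b,c} | (b.0\{b} + a.(0 + 0)) | -a-> u1, -b-> u2
  u1 = (b.0 + b.0)\{b,c} | (0 + 0) | stopped
  u2 = (b.0 + b.0)\{b,c} | 0\{b} | stopped
Q's transition system — 3 states:
  v0 = (b.0 + b.0)\{b,c} | (b.0\{b} + c.(0 + 0)) | -b-> v1, -c-> v2
  v1 = (b.0 + b.0)\{b,c} | 0\{b} | stopped
  v2 = (b.0 + b.0)\{b,c} | (0 + 0) | stopped
Run σ = ⟨a⟩ on P: start {u0}
  after a @ step 1: {u1}
  ✓ P
Run σ = ⟨a⟩ on Q: start {v0}
  after a @ step 1: ∅ (Q stuck)

a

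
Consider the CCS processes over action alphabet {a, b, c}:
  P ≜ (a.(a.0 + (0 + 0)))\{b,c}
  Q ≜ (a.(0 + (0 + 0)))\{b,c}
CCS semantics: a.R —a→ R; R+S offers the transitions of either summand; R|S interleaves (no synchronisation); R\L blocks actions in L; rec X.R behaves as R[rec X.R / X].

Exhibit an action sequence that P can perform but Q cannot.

Reachable graph of P (3 states):
  p0 = (a.(a.0 + (0 + 0)))\{b,c} | -a-> p1
  p1 = (a.0 + (0 + 0))\{b,c} | -a-> p2
  p2 = 0\{b,c} | ∅
Reachable graph of Q (2 states):
  q0 = (a.(0 + (0 + 0)))\{b,c} | -a-> q1
  q1 = (0 + (0 + 0))\{b,c} | ∅
Run σ = ⟨aa⟩ on P: start {p0}
  after a @ step 1: {p1}
  after a @ step 2: {p2}
  — P admits the full trace.
Run σ = ⟨aa⟩ on Q: start {q0}
  after a @ step 1: {q1}
  after a @ step 2: ∅ (Q stuck)

aa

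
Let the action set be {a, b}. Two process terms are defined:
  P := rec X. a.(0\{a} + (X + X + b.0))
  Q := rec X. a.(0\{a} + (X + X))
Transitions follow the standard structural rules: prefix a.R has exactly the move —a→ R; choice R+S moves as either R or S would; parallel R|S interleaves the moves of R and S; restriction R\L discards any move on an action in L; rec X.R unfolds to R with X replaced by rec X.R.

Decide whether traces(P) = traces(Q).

P's transition system — 3 states:
  p0 = rec X. a.(0\{a} + (X + X + b.0)) → —a→ p1
  p1 = 0\{a} + ((rec X. a.(0\{a} + (X + X + b.0))) + (rec X. a.(0\{a} + (X + X + b.0))) + b.0) → —a→ p1, —b→ p2
  p2 = 0 → stopped
Q's transition system — 2 states:
  q0 = rec X. a.(0\{a} + (X + X)) → —a→ q1
  q1 = 0\{a} + ((rec X. a.(0\{a} + (X + X))) + (rec X. a.(0\{a} + (X + X)))) → —a→ q1
Executing ab from P (initial set {p0}):
  step 1 (a): {p1}
  step 2 (b): {p2}
  ✓ P
Executing ab from Q (initial set {q0}):
  step 1 (a): {q1}
  step 2 (b): ∅  — Q cannot continue

traces(P) ≠ traces(Q) — witness ⟨ab⟩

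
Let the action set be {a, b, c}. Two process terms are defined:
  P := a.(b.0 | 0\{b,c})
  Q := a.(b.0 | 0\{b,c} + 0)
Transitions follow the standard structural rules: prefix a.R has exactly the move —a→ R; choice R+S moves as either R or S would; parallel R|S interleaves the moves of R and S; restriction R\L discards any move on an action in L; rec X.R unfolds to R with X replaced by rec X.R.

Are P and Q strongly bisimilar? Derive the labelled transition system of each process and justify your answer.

YES

LTS(P): 3 reachable states
  p0 = a.(b.0 | 0\{b,c}) → -a-> p1
  p1 = b.0 | 0\{b,c} → -b-> p2
  p2 = 0 | 0\{b,c} → (no moves)
LTS(Q): 3 reachable states
  q0 = a.(b.0 | 0\{b,c} + 0) → -a-> q1
  q1 = b.0 | 0\{b,c} + 0 → -b-> q2
  q2 = 0 | 0\{b,c} → (no moves)
Partition-refinement fixed point:
  B0 = {p0, q0}
  B1 = {p1, q1}
  B2 = {p2, q2}
p0 ∈ B0, q0 ∈ B0 → same block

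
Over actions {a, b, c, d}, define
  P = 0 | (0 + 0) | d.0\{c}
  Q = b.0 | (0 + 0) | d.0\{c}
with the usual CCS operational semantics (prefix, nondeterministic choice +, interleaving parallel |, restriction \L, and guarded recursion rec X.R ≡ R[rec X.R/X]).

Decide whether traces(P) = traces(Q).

Reachable graph of P (2 states):
  p0 = 0 | (0 + 0) | d.0\{c} has moves =d=> p1
  p1 = 0 | (0 + 0) | 0\{c} has moves stopped
Reachable graph of Q (4 states):
  q0 = b.0 | (0 + 0) | d.0\{c} has moves =b=> q1, =d=> q2
  q1 = 0 | (0 + 0) | d.0\{c} has moves =d=> q3
  q2 = b.0 | (0 + 0) | 0\{c} has moves =b=> q3
  q3 = 0 | (0 + 0) | 0\{c} has moves stopped
Trace ⟨b⟩ through Q, begin at {q0}:
  [1] b ⇒ {q1}
  ✓ Q
Trace ⟨b⟩ through P, begin at {p0}:
  [1] b ⇒ ∅ (P stuck)

traces(P) ≠ traces(Q) — witness ⟨b⟩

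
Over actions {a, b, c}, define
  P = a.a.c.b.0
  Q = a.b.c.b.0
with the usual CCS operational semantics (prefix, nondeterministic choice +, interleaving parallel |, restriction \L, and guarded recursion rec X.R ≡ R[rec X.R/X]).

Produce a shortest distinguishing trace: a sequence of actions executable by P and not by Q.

LTS(P): 5 reachable states
  p0 = a.a.c.b.0 :: ··a··> p1
  p1 = a.c.b.0 :: ··a··> p2
  p2 = c.b.0 :: ··c··> p3
  p3 = b.0 :: ··b··> p4
  p4 = 0 :: deadlocked
LTS(Q): 5 reachable states
  q0 = a.b.c.b.0 :: ··a··> q1
  q1 = b.c.b.0 :: ··b··> q2
  q2 = c.b.0 :: ··c··> q3
  q3 = b.0 :: ··b··> q4
  q4 = 0 :: deadlocked
Executing aa from P (initial set {p0}):
  step 1 (a): {p1}
  step 2 (a): {p2}
  P completes σ.
Executing aa from Q (initial set {q0}):
  step 1 (a): {q1}
  step 2 (a): no successor for Q

aa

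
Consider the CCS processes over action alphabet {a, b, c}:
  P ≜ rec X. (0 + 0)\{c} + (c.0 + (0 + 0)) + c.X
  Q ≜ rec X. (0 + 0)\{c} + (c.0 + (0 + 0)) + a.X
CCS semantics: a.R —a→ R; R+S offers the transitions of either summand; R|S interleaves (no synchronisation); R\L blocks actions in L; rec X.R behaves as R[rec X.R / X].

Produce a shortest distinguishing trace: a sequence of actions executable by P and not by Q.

LTS(P): 2 reachable states
  s0 = rec X. (0 + 0)\{c} + (c.0 + (0 + 0)) + c.X ⊢ ··c··> s0, ··c··> s1
  s1 = 0 ⊢ stopped
LTS(Q): 2 reachable states
  t0 = rec X. (0 + 0)\{c} + (c.0 + (0 + 0)) + a.X ⊢ ··a··> t0, ··c··> t1
  t1 = 0 ⊢ stopped
Trace ⟨cc⟩ through P, begin at {s0}:
  [1] c ⇒ {s0, s1}
  [2] c ⇒ {s0, s1}
  ✓ P
Trace ⟨cc⟩ through Q, begin at {t0}:
  [1] c ⇒ {t1}
  [2] c ⇒ ∅ (Q stuck)

cc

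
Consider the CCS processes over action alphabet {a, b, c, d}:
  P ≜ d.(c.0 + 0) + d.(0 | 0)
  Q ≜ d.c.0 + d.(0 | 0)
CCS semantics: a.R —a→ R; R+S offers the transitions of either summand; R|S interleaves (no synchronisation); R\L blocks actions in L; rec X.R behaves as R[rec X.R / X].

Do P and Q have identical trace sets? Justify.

traces(P) = traces(Q)

Reachable graph of P (4 states):
  m0 = d.(c.0 + 0) + d.(0 | 0) | ··d··> m1, ··d··> m2
  m1 = 0 | 0 | deadlocked
  m2 = c.0 + 0 | ··c··> m3
  m3 = 0 | deadlocked
Reachable graph of Q (4 states):
  n0 = d.c.0 + d.(0 | 0) | ··d··> n1, ··d··> n2
  n1 = 0 | 0 | deadlocked
  n2 = c.0 | ··c··> n3
  n3 = 0 | deadlocked
Bisimilarity quotient blocks:
  B0 = {m0, n0}
  B1 = {m1, m3, n1, n3}
  B2 = {m2, n2}
m0 ∈ B0, n0 ∈ B0 → same block
Bisimilar ⇒ trace-equivalent.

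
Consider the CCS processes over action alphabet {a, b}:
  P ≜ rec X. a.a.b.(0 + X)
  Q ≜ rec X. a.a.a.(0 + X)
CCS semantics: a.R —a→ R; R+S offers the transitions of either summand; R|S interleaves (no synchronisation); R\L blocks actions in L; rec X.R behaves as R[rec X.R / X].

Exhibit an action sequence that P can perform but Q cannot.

LTS(P): 4 reachable states
  u0 = rec X. a.a.b.(0 + X) → =a=> u1
  u1 = a.b.(0 + (rec X. a.a.b.(0 + X))) → =a=> u2
  u2 = b.(0 + (rec X. a.a.b.(0 + X))) → =b=> u3
  u3 = 0 + (rec X. a.a.b.(0 + X)) → =a=> u1
LTS(Q): 4 reachable states
  v0 = rec X. a.a.a.(0 + X) → =a=> v1
  v1 = a.a.(0 + (rec X. a.a.a.(0 + X))) → =a=> v2
  v2 = a.(0 + (rec X. a.a.a.(0 + X))) → =a=> v3
  v3 = 0 + (rec X. a.a.a.(0 + X)) → =a=> v1
Trace ⟨aab⟩ through P, begin at {u0}:
  step 1 (a): {u1}
  step 2 (a): {u2}
  step 3 (b): {u3}
  ✓ P
Trace ⟨aab⟩ through Q, begin at {v0}:
  step 1 (a): {v1}
  step 2 (a): {v2}
  step 3 (b): ∅  — Q cannot continue

aab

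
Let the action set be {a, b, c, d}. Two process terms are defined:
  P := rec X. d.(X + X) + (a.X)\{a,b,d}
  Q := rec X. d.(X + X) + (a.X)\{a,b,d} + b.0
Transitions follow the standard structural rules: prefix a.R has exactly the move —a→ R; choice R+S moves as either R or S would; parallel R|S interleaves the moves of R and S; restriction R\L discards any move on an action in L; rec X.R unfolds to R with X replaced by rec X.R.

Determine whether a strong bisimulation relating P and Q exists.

not bisimilar

Reachable graph of P (2 states):
  u0 = rec X. d.(X + X) + (a.X)\{a,b,d} ⊢ ··d··> u1
  u1 = (rec X. d.(X + X) + (a.X)\{a,b,d}) + (rec X. d.(X + X) + (a.X)\{a,b,d}) ⊢ ··d··> u1
Reachable graph of Q (3 states):
  v0 = rec X. d.(X + X) + (a.X)\{a,b,d} + b.0 ⊢ ··b··> v1, ··d··> v2
  v1 = 0 ⊢ ∅
  v2 = (rec X. d.(X + X) + (a.X)\{a,b,d} + b.0) + (rec X. d.(X + X) + (a.X)\{a,b,d} + b.0) ⊢ ··b··> v1, ··d··> v2
Bisimilarity quotient blocks:
  B0 = {u0, u1}
  B1 = {v0, v2}
  B2 = {v1}
u0 ∈ B0, v0 ∈ B1 → different blocks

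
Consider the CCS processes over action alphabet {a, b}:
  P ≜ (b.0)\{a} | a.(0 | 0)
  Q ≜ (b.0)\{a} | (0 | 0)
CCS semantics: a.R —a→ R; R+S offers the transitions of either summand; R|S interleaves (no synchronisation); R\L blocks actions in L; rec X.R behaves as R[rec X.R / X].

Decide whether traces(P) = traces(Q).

LTS(P): 4 reachable states
  m0 = (b.0)\{a} | a.(0 | 0) has moves —a→ m1, —b→ m2
  m1 = (b.0)\{a} | (0 | 0) has moves —b→ m3
  m2 = 0\{a} | a.(0 | 0) has moves —a→ m3
  m3 = 0\{a} | (0 | 0) has moves stopped
LTS(Q): 2 reachable states
  n0 = (b.0)\{a} | (0 | 0) has moves —b→ n1
  n1 = 0\{a} | (0 | 0) has moves stopped
Trace ⟨a⟩ through P, begin at {m0}:
  step 1 (a): {m1}
  — P admits the full trace.
Trace ⟨a⟩ through Q, begin at {n0}:
  step 1 (a): no successor for Q

NO — witness ⟨a⟩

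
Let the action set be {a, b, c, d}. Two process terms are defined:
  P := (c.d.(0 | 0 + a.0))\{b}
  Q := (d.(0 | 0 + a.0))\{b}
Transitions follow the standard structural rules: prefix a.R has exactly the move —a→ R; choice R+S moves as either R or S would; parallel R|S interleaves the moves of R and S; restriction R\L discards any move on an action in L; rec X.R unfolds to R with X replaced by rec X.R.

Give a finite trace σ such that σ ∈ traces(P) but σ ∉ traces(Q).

LTS(P): 4 reachable states
  m0 = (c.d.(0 | 0 + a.0))\{b} ⊢ =c=> m1
  m1 = (d.(0 | 0 + a.0))\{b} ⊢ =d=> m2
  m2 = (0 | 0 + a.0)\{b} ⊢ =a=> m3
  m3 = 0\{b} ⊢ ∅
LTS(Q): 3 reachable states
  n0 = (d.(0 | 0 + a.0))\{b} ⊢ =d=> n1
  n1 = (0 | 0 + a.0)\{b} ⊢ =a=> n2
  n2 = 0\{b} ⊢ ∅
Run σ = ⟨c⟩ on P: start {m0}
  [1] c ⇒ {m1}
  — P admits the full trace.
Run σ = ⟨c⟩ on Q: start {n0}
  [1] c ⇒ ∅ (Q stuck)

c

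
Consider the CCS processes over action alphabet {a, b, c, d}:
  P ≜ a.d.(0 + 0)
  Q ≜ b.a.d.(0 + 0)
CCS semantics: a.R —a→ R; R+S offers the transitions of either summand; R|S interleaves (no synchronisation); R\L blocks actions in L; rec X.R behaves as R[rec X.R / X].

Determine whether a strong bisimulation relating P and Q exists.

P's transition system — 3 states:
  p0 = a.d.(0 + 0) :: -a-> p1
  p1 = d.(0 + 0) :: -d-> p2
  p2 = 0 + 0 :: ∅
Q's transition system — 4 states:
  q0 = b.a.d.(0 + 0) :: -b-> q1
  q1 = a.d.(0 + 0) :: -a-> q2
  q2 = d.(0 + 0) :: -d-> q3
  q3 = 0 + 0 :: ∅
Coarsest stable partition (strong bisimilarity classes):
  B0 = {p0, q1}
  B1 = {p1, q2}
  B2 = {p2, q3}
  B3 = {q0}
p0 ∈ B0, q0 ∈ B3 → different blocks

NO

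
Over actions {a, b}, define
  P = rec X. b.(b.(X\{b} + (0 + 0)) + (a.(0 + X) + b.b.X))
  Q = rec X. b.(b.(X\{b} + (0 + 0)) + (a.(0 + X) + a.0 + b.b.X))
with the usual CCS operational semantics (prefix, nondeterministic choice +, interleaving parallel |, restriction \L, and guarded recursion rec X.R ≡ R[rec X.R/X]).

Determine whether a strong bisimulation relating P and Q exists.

not bisimilar

P's transition system — 5 states:
  p0 = rec X. b.(b.(X\{b} + (0 + 0)) + (a.(0 + X) + b.b.X)) | -b-> p1
  p1 = b.((rec X. b.(b.(X\{b} + (0 + 0)) + (a.(0 + X) + b.b.X)))\{b} + (0 + 0)) + (a.(0 + (rec X. b.(b.(X\{b} + (0 + 0)) + (a.(0 + X) + b.b.X)))) + b.b.(rec X. b.(b.(X\{b} + (0 + 0)) + (a.(0 + X) + b.b.X)))) | -a-> p2, -b-> p3, -b-> p4
  p2 = 0 + (rec X. b.(b.(X\{b} + (0 + 0)) + (a.(0 + X) + b.b.X))) | -b-> p1
  p3 = (rec X. b.(b.(X\{b} + (0 + 0)) + (a.(0 + X) + b.b.X)))\{b} + (0 + 0) | stopped
  p4 = b.(rec X. b.(b.(X\{b} + (0 + 0)) + (a.(0 + X) + b.b.X))) | -b-> p0
Q's transition system — 6 states:
  q0 = rec X. b.(b.(X\{b} + (0 + 0)) + (a.(0 + X) + a.0 + b.b.X)) | -b-> q1
  q1 = b.((rec X. b.(b.(X\{b} + (0 + 0)) + (a.(0 + X) + a.0 + b.b.X)))\{b} + (0 + 0)) + (a.(0 + (rec X. b.(b.(X\{b} + (0 + 0)) + (a.(0 + X) + a.0 + b.b.X)))) + a.0 + b.b.(rec X. b.(b.(X\{b} + (0 + 0)) + (a.(0 + X) + a.0 + b.b.X)))) | -a-> q2, -a-> q3, -b-> q4, -b-> q5
  q2 = 0 | stopped
  q3 = 0 + (rec X. b.(b.(X\{b} + (0 + 0)) + (a.(0 + X) + a.0 + b.b.X))) | -b-> q1
  q4 = (rec X. b.(b.(X\{b} + (0 + 0)) + (a.(0 + X) + a.0 + b.b.X)))\{b} + (0 + 0) | stopped
  q5 = b.(rec X. b.(b.(X\{b} + (0 + 0)) + (a.(0 + X) + a.0 + b.b.X))) | -b-> q0
Coarsest stable partition (strong bisimilarity classes):
  B0 = {p0, p2}
  B1 = {p1}
  B2 = {p3, q2, q4}
  B3 = {p4}
  B4 = {q0, q3}
  B5 = {q1}
  B6 = {q5}
p0 ∈ B0, q0 ∈ B4 → different blocks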